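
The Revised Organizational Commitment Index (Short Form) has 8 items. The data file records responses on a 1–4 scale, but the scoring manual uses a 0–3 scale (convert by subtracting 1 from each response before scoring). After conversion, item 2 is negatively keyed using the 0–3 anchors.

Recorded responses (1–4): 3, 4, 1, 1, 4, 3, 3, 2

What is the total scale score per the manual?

10

Convert to 0–3: 2, 3, 0, 0, 3, 2, 2, 1
Reverse-coded (on a 0–3 scale, reversed = 3 − raw):
  item 2: 3 − 3 = 0
Scored: 2, 0, 0, 0, 3, 2, 2, 1
Total = 10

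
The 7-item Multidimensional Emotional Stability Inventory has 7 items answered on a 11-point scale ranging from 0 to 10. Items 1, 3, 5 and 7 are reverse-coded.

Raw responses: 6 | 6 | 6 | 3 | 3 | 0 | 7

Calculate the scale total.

27

Reversing items 1, 3, 5, & 7 with 10 − raw:
Total = (10−6) + 6 + (10−6) + 3 + (10−3) + 0 + (10−7)
      = 4 + 6 + 4 + 3 + 7 + 0 + 3 = 27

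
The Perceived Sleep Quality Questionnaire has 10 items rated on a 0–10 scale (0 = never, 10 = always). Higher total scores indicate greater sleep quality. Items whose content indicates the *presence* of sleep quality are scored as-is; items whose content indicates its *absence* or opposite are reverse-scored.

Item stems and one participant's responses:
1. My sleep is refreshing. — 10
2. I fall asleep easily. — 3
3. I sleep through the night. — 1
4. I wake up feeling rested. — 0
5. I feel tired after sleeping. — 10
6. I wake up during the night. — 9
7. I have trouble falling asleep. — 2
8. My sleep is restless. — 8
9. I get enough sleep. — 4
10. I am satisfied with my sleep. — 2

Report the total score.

31

Items 5, 6, 7, 8 describe the absence/opposite of sleep quality → reverse-score.
reverse-coded value = 10 − response.
  item 1: 10
  item 2: 3
  item 3: 1
  item 4: 0
  item 5: 10 − 10 = 0
  item 6: 10 − 9 = 1
  item 7: 10 − 2 = 8
  item 8: 10 − 8 = 2
  item 9: 4
  item 10: 2
Total = 10 + 3 + 1 + 0 + 0 + 1 + 8 + 2 + 4 + 2 = 31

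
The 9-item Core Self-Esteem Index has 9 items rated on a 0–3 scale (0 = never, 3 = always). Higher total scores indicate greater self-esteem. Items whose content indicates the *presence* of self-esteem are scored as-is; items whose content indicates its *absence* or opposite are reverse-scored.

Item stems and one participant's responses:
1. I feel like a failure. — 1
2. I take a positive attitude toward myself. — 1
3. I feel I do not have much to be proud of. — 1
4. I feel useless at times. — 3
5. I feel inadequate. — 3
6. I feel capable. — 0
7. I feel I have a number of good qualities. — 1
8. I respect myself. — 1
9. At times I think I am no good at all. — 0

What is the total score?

Items 1, 3, 4, 5, 9 describe the absence/opposite of self-esteem → reverse-score.
reversed = (0+3) − raw = 3 − raw.
  item 1: 3 − 1 = 2
  item 2: 1
  item 3: 3 − 1 = 2
  item 4: 3 − 3 = 0
  item 5: 3 − 3 = 0
  item 6: 0
  item 7: 1
  item 8: 1
  item 9: 3 − 0 = 3
Total = 2 + 1 + 2 + 0 + 0 + 0 + 1 + 1 + 3 = 10

10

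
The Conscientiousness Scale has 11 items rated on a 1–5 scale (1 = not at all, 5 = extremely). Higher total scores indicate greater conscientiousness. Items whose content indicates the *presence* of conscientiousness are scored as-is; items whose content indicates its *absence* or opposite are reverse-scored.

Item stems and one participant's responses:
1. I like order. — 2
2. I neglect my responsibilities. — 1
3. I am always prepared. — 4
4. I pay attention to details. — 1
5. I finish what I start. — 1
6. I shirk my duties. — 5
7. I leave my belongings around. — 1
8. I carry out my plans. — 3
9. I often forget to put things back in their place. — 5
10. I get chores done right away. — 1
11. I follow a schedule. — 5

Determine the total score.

Items 2, 6, 7, 9 describe the absence/opposite of conscientiousness → reverse-score.
on a 1–5 scale, reversed = 6 − raw.
  item 1: 2
  item 2: 6 − 1 = 5
  item 3: 4
  item 4: 1
  item 5: 1
  item 6: 6 − 5 = 1
  item 7: 6 − 1 = 5
  item 8: 3
  item 9: 6 − 5 = 1
  item 10: 1
  item 11: 5
Total = 2 + 5 + 4 + 1 + 1 + 1 + 5 + 3 + 1 + 1 + 5 = 29

29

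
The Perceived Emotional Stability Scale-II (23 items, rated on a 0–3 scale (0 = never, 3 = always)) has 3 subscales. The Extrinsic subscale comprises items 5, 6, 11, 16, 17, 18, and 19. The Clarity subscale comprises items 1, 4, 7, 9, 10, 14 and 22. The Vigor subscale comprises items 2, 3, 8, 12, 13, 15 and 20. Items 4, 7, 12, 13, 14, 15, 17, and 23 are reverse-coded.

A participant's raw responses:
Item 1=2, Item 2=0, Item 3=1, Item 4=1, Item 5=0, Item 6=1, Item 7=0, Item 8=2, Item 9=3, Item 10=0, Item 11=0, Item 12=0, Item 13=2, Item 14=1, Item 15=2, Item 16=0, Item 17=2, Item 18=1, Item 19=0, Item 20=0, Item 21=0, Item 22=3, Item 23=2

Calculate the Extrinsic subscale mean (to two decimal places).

Extrinsic items: 5, 6, 11, 16, 17, 18, 19.
Of these, item 17 is reverse-coded; on a 0–3 scale, reversed = 3 − raw.
  item 5: 0
  item 6: 1
  item 11: 0
  item 16: 0
  item 17: 3 − 2 = 1
  item 18: 1
  item 19: 0
Sum = 0 + 1 + 0 + 0 + 1 + 1 + 0 = 3
Mean = 3 / 7 = 0.43

0.43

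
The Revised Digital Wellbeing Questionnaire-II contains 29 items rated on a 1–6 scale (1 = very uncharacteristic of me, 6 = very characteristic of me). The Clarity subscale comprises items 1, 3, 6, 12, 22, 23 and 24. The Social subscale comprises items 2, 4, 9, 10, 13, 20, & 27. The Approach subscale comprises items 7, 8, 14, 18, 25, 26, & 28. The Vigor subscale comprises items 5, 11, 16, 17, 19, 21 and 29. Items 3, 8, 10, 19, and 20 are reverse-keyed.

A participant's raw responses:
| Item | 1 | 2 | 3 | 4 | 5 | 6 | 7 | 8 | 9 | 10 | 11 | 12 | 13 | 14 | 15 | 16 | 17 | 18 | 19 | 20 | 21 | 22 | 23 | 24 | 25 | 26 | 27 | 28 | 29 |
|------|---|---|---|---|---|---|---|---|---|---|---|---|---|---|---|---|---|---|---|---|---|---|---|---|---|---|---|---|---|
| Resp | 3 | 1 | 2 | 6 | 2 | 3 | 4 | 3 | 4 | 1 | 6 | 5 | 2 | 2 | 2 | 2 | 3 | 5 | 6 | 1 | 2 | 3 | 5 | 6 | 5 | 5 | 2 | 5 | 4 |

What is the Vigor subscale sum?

Vigor items: 5, 11, 16, 17, 19, 21, 29.
Of these, item 19 is reverse-keyed; on a 1–6 scale, reversed = 7 − raw.
  item 5: 2
  item 11: 6
  item 16: 2
  item 17: 3
  item 19: 7 − 6 = 1
  item 21: 2
  item 29: 4
Sum = 2 + 6 + 2 + 3 + 1 + 2 + 4 = 20

20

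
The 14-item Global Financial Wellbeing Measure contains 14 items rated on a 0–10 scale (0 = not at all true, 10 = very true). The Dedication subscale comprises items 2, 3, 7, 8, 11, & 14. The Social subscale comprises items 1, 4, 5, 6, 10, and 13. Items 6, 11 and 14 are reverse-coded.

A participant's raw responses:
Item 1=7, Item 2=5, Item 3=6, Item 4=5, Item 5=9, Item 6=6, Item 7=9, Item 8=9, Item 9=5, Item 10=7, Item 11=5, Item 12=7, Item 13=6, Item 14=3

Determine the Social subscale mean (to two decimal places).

Social items: 1, 4, 5, 6, 10, 13.
Of these, item 6 is reverse-coded; reverse-coded value = 10 − response.
  item 1: 7
  item 4: 5
  item 5: 9
  item 6: 10 − 6 = 4
  item 10: 7
  item 13: 6
Sum = 7 + 5 + 9 + 4 + 7 + 6 = 38
Mean = 38 / 6 = 6.33

6.33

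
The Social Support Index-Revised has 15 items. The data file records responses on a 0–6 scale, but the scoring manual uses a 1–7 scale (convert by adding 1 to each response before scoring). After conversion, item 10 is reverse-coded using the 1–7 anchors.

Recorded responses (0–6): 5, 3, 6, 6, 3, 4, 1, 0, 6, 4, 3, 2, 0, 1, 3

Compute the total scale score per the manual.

60

Convert to 1–7: 6, 4, 7, 7, 4, 5, 2, 1, 7, 5, 4, 3, 1, 2, 4
Reverse-coded (reverse-coded value = 8 − response):
  item 10: 8 − 5 = 3
Scored: 6, 4, 7, 7, 4, 5, 2, 1, 7, 3, 4, 3, 1, 2, 4
Total = 60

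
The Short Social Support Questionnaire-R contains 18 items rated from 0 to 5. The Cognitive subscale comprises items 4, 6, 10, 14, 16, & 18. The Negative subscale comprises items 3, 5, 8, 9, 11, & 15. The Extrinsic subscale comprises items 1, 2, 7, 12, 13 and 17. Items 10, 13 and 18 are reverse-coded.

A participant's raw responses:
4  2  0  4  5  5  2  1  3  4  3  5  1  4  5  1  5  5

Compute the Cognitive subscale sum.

15

Cognitive items: 4, 6, 10, 14, 16, 18.
Of these, items 10 & 18 are reverse-coded; on a 0–5 scale, reversed = 5 − raw.
  item 4: 4
  item 6: 5
  item 10: 5 − 4 = 1
  item 14: 4
  item 16: 1
  item 18: 5 − 5 = 0
Sum = 4 + 5 + 1 + 4 + 1 + 0 = 15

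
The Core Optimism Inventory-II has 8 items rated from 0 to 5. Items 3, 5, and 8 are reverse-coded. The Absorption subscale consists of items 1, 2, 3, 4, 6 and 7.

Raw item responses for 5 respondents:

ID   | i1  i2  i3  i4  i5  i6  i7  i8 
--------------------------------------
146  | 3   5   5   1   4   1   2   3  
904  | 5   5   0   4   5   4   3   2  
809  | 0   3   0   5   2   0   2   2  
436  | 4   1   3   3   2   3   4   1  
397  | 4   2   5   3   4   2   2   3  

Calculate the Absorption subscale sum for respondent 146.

Respondent 146 raw: 3, 5, 5, 1, 4, 1, 2, 3.
Absorption items: 1, 2, 3, 4, 6, 7.
Reverse-coded (reversed = (0+5) − raw = 5 − raw):
  item 1: 3
  item 2: 5
  item 3: 5 − 5 = 0
  item 4: 1
  item 6: 1
  item 7: 2
Sum = 3 + 5 + 0 + 1 + 1 + 2 = 12

12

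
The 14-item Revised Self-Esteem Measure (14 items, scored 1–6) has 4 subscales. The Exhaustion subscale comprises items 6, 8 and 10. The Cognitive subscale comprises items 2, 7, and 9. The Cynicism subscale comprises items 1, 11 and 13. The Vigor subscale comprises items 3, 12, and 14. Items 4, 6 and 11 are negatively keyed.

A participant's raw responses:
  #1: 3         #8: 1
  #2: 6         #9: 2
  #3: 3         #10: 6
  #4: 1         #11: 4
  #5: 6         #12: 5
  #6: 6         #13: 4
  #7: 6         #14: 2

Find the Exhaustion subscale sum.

Exhaustion items: 6, 8, 10.
Of these, item 6 is negatively keyed; on a 1–6 scale, reversed = 7 − raw.
  item 6: 7 − 6 = 1
  item 8: 1
  item 10: 6
Sum = 1 + 1 + 6 = 8

8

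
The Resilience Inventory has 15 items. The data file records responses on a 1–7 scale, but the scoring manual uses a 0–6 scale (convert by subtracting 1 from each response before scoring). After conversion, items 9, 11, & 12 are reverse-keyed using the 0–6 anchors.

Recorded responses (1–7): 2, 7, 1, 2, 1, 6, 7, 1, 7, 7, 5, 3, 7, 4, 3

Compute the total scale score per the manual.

Convert to 0–6: 1, 6, 0, 1, 0, 5, 6, 0, 6, 6, 4, 2, 6, 3, 2
Reverse-coded (on a 0–6 scale, reversed = 6 − raw):
  item 9: 6 − 6 = 0
  item 11: 6 − 4 = 2
  item 12: 6 − 2 = 4
Scored: 1, 6, 0, 1, 0, 5, 6, 0, 0, 6, 2, 4, 6, 3, 2
Total = 42

42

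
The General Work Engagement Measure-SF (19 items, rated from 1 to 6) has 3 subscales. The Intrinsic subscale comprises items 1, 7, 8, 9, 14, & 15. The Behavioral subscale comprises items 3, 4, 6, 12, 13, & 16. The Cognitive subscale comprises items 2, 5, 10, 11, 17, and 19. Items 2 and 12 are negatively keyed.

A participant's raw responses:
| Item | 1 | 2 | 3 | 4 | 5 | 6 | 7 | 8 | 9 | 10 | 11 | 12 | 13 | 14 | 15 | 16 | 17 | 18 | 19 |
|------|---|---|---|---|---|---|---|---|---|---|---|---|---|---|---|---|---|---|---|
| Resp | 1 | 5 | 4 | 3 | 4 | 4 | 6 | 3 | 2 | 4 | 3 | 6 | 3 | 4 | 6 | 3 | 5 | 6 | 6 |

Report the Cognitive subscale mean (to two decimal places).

Cognitive items: 2, 5, 10, 11, 17, 19.
Of these, item 2 is negatively keyed; on a 1–6 scale, reversed = 7 − raw.
  item 2: 7 − 5 = 2
  item 5: 4
  item 10: 4
  item 11: 3
  item 17: 5
  item 19: 6
Sum = 2 + 4 + 4 + 3 + 5 + 6 = 24
Mean = 24 / 6 = 4.00

4.00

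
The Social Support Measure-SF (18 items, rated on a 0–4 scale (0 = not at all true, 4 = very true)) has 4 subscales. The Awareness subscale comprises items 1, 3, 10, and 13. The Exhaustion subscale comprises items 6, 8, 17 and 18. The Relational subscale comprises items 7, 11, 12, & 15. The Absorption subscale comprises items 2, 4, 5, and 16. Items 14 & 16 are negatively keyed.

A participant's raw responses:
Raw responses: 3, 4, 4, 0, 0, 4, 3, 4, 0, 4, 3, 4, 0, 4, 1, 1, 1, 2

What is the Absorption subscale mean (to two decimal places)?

Absorption items: 2, 4, 5, 16.
Of these, item 16 is negatively keyed; reversed = (0+4) − raw = 4 − raw.
  item 2: 4
  item 4: 0
  item 5: 0
  item 16: 4 − 1 = 3
Sum = 4 + 0 + 0 + 3 = 7
Mean = 7 / 4 = 1.75

1.75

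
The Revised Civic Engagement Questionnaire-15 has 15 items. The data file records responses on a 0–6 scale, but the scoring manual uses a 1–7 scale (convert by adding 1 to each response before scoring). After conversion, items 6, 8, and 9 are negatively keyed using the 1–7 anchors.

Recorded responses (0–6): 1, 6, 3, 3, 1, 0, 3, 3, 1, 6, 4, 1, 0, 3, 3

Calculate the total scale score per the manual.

Convert to 1–7: 2, 7, 4, 4, 2, 1, 4, 4, 2, 7, 5, 2, 1, 4, 4
Reverse-coded (reversed = (1+7) − raw = 8 − raw):
  item 6: 8 − 1 = 7
  item 8: 8 − 4 = 4
  item 9: 8 − 2 = 6
Scored: 2, 7, 4, 4, 2, 7, 4, 4, 6, 7, 5, 2, 1, 4, 4
Total = 63

63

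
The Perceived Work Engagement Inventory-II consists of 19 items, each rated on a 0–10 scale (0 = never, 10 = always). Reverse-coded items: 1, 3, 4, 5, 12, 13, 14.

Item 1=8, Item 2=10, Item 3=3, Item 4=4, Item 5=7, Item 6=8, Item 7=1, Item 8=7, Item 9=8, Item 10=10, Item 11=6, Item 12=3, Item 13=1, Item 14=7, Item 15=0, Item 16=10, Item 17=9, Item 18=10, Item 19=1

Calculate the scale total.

Reverse-coded items (reversed = (0+10) − raw = 10 − raw):
  item 1: 10 − 8 = 2
  item 3: 10 − 3 = 7
  item 4: 10 − 4 = 6
  item 5: 10 − 7 = 3
  item 12: 10 − 3 = 7
  item 13: 10 − 1 = 9
  item 14: 10 − 7 = 3
Scored items: 2, 10, 7, 6, 3, 8, 1, 7, 8, 10, 6, 7, 9, 3, 0, 10, 9, 10, 1
Total = 2 + 10 + 7 + 6 + 3 + 8 + 1 + 7 + 8 + 10 + 6 + 7 + 9 + 3 + 0 + 10 + 9 + 10 + 1 = 117

117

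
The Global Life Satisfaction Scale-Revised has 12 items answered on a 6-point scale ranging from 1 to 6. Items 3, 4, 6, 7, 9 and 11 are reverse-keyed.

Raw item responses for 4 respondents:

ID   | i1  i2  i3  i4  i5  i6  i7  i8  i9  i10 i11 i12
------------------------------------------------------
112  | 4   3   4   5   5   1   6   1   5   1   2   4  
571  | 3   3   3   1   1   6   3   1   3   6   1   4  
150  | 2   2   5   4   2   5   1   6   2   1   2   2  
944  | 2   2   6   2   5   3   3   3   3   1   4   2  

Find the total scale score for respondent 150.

38

Respondent 150 raw: 2, 2, 5, 4, 2, 5, 1, 6, 2, 1, 2, 2.
Reverse-coded (on a 1–6 scale, reversed = 7 − raw):
  item 1: 2
  item 2: 2
  item 3: 7 − 5 = 2
  item 4: 7 − 4 = 3
  item 5: 2
  item 6: 7 − 5 = 2
  item 7: 7 − 1 = 6
  item 8: 6
  item 9: 7 − 2 = 5
  item 10: 1
  item 11: 7 − 2 = 5
  item 12: 2
Sum = 2 + 2 + 2 + 3 + 2 + 2 + 6 + 6 + 5 + 1 + 5 + 2 = 38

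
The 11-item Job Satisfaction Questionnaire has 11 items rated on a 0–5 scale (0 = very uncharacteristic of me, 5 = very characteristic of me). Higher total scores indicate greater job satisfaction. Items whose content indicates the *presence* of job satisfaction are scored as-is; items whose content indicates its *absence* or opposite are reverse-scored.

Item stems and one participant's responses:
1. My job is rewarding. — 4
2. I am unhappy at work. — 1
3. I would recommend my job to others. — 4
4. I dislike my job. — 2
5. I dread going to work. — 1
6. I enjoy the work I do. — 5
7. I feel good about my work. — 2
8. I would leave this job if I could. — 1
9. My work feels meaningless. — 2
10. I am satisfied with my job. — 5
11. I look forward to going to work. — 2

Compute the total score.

40

Items 2, 4, 5, 8, 9 describe the absence/opposite of job satisfaction → reverse-score.
reverse-coded value = 5 − response.
  item 1: 4
  item 2: 5 − 1 = 4
  item 3: 4
  item 4: 5 − 2 = 3
  item 5: 5 − 1 = 4
  item 6: 5
  item 7: 2
  item 8: 5 − 1 = 4
  item 9: 5 − 2 = 3
  item 10: 5
  item 11: 2
Total = 4 + 4 + 4 + 3 + 4 + 5 + 2 + 4 + 3 + 5 + 2 = 40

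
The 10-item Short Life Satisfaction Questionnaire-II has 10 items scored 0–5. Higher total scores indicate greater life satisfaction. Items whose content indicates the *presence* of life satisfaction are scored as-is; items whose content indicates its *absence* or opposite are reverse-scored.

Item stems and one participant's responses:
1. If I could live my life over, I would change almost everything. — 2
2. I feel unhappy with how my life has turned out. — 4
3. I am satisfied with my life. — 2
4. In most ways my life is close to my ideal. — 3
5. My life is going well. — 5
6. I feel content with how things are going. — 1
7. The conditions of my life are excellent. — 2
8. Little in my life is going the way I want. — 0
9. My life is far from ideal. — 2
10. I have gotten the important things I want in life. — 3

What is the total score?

28

Items 1, 2, 8, 9 describe the absence/opposite of life satisfaction → reverse-score.
on a 0–5 scale, reversed = 5 − raw.
  item 1: 5 − 2 = 3
  item 2: 5 − 4 = 1
  item 3: 2
  item 4: 3
  item 5: 5
  item 6: 1
  item 7: 2
  item 8: 5 − 0 = 5
  item 9: 5 − 2 = 3
  item 10: 3
Total = 3 + 1 + 2 + 3 + 5 + 1 + 2 + 5 + 3 + 3 = 28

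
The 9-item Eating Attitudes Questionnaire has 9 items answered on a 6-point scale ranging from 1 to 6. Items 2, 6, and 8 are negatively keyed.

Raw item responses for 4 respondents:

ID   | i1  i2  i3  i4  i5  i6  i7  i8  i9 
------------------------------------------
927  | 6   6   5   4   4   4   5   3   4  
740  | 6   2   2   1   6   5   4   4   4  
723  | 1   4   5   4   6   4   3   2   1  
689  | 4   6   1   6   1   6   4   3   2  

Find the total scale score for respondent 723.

31

Respondent 723 raw: 1, 4, 5, 4, 6, 4, 3, 2, 1.
Reverse-coded (on a 1–6 scale, reversed = 7 − raw):
  item 1: 1
  item 2: 7 − 4 = 3
  item 3: 5
  item 4: 4
  item 5: 6
  item 6: 7 − 4 = 3
  item 7: 3
  item 8: 7 − 2 = 5
  item 9: 1
Sum = 1 + 3 + 5 + 4 + 6 + 3 + 3 + 5 + 1 = 31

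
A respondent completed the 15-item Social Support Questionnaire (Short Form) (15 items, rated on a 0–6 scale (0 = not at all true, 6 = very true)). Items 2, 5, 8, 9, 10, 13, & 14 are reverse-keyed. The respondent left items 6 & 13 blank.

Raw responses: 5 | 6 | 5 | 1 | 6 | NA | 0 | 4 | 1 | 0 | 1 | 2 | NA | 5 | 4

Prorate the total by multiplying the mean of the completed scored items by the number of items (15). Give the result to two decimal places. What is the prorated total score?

36.92

Reverse-coded (reverse-coded value = 6 − response):
  item 2: 6 − 6 = 0
  item 5: 6 − 6 = 0
  item 8: 6 − 4 = 2
  item 9: 6 − 1 = 5
  item 10: 6 − 0 = 6
  item 14: 6 − 5 = 1
Completed scored items (13 of 15): 5, 0, 5, 1, 0, 0, 2, 5, 6, 1, 2, 1, 4; sum = 32.
Person mean = 32 / 13 ≈ 2.4615
Prorated total = (32 / 13) × 15 = 36.92 (to 2 dp)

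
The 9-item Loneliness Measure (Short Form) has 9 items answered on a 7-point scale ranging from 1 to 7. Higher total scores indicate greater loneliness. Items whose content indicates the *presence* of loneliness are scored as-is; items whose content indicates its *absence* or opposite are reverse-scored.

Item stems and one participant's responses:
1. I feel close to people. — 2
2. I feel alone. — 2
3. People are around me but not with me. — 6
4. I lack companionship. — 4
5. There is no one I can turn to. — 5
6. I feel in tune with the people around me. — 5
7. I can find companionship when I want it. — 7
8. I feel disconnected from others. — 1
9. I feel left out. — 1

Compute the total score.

29

Items 1, 6, 7 describe the absence/opposite of loneliness → reverse-score.
reverse-coded value = 8 − response.
  item 1: 8 − 2 = 6
  item 2: 2
  item 3: 6
  item 4: 4
  item 5: 5
  item 6: 8 − 5 = 3
  item 7: 8 − 7 = 1
  item 8: 1
  item 9: 1
Total = 6 + 2 + 6 + 4 + 5 + 3 + 1 + 1 + 1 = 29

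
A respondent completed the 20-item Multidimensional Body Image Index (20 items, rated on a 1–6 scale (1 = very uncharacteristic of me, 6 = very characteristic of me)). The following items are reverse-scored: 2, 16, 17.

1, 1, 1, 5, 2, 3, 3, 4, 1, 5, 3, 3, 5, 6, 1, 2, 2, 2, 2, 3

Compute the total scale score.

Reverse-scored items use 7 − raw:
  item 2: 7 − 1 = 6
  item 16: 7 − 2 = 5
  item 17: 7 − 2 = 5
After reverse-coding: 1, 6, 1, 5, 2, 3, 3, 4, 1, 5, 3, 3, 5, 6, 1, 5, 5, 2, 2, 3
Total = 1 + 6 + 1 + 5 + 2 + 3 + 3 + 4 + 1 + 5 + 3 + 3 + 5 + 6 + 1 + 5 + 5 + 2 + 2 + 3 = 66

66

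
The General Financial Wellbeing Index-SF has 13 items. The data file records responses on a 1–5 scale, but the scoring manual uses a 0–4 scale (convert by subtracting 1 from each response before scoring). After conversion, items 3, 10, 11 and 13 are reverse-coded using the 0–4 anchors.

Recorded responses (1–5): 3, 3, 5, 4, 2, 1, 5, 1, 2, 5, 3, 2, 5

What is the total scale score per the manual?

16

Convert to 0–4: 2, 2, 4, 3, 1, 0, 4, 0, 1, 4, 2, 1, 4
Reverse-coded (reverse-coded value = 4 − response):
  item 3: 4 − 4 = 0
  item 10: 4 − 4 = 0
  item 11: 4 − 2 = 2
  item 13: 4 − 4 = 0
Scored: 2, 2, 0, 3, 1, 0, 4, 0, 1, 0, 2, 1, 0
Total = 16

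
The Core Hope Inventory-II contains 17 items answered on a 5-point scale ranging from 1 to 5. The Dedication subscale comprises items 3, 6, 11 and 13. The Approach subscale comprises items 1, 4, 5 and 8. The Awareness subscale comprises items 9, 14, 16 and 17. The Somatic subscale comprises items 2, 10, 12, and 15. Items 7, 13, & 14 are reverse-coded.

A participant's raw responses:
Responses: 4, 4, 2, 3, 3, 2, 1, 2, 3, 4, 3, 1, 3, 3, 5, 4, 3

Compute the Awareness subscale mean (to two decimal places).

3.25

Awareness items: 9, 14, 16, 17.
Of these, item 14 is reverse-coded; reversed = (1+5) − raw = 6 − raw.
  item 9: 3
  item 14: 6 − 3 = 3
  item 16: 4
  item 17: 3
Sum = 3 + 3 + 4 + 3 = 13
Mean = 13 / 4 = 3.25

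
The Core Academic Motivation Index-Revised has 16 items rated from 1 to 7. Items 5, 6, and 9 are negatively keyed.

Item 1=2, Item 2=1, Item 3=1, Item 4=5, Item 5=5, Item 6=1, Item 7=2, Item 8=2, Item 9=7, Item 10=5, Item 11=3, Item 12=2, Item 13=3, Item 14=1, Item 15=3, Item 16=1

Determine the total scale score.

Raw sum = 44. Negatively keyed items: 5, 6, 9; their raw sum = 13.
Each reversal replaces raw with 8 − raw, changing the total by 8 − 2·raw per item.
Total = 44 + 3·8 − 2·13 = 44 + 24 − 26 = 42

42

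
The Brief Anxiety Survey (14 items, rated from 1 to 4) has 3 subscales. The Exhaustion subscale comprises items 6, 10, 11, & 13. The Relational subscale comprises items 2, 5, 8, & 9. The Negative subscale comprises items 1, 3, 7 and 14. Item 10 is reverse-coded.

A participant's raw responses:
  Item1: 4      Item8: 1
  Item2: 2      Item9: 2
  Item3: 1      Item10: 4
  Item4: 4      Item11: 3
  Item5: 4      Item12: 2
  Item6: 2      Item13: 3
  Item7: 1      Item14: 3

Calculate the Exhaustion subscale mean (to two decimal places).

Exhaustion items: 6, 10, 11, 13.
Of these, item 10 is reverse-coded; reversed = (1+4) − raw = 5 − raw.
  item 6: 2
  item 10: 5 − 4 = 1
  item 11: 3
  item 13: 3
Sum = 2 + 1 + 3 + 3 = 9
Mean = 9 / 4 = 2.25

2.25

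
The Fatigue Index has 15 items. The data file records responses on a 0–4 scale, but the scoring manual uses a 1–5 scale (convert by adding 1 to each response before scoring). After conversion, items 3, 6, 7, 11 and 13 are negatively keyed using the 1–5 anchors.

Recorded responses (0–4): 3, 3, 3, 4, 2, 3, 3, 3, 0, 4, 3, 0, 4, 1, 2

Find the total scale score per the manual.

Convert to 1–5: 4, 4, 4, 5, 3, 4, 4, 4, 1, 5, 4, 1, 5, 2, 3
Reverse-coded (reversed = (1+5) − raw = 6 − raw):
  item 3: 6 − 4 = 2
  item 6: 6 − 4 = 2
  item 7: 6 − 4 = 2
  item 11: 6 − 4 = 2
  item 13: 6 − 5 = 1
Scored: 4, 4, 2, 5, 3, 2, 2, 4, 1, 5, 2, 1, 1, 2, 3
Total = 41

41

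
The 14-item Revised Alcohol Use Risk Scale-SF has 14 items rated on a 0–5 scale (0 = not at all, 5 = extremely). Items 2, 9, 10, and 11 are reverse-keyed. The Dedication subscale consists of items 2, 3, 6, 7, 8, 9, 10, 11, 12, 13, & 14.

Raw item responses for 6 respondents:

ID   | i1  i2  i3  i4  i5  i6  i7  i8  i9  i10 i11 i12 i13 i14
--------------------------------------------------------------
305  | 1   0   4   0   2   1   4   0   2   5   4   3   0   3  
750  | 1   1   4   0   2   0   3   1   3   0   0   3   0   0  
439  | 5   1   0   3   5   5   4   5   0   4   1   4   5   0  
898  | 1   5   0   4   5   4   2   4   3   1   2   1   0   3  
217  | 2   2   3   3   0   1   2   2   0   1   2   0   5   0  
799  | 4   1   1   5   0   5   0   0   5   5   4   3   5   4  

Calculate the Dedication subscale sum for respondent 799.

23

Respondent 799 raw: 4, 1, 1, 5, 0, 5, 0, 0, 5, 5, 4, 3, 5, 4.
Dedication items: 2, 3, 6, 7, 8, 9, 10, 11, 12, 13, 14.
Reverse-coded (reverse-coded value = 5 − response):
  item 2: 5 − 1 = 4
  item 3: 1
  item 6: 5
  item 7: 0
  item 8: 0
  item 9: 5 − 5 = 0
  item 10: 5 − 5 = 0
  item 11: 5 − 4 = 1
  item 12: 3
  item 13: 5
  item 14: 4
Sum = 4 + 1 + 5 + 0 + 0 + 0 + 0 + 1 + 3 + 5 + 4 = 23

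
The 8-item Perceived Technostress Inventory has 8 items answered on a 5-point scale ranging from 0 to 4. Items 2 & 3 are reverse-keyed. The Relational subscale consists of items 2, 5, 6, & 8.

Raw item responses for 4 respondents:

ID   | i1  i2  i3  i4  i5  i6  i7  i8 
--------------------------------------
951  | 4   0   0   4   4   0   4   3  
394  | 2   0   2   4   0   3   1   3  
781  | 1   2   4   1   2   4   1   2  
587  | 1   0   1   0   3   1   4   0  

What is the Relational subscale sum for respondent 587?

8

Respondent 587 raw: 1, 0, 1, 0, 3, 1, 4, 0.
Relational items: 2, 5, 6, 8.
Reverse-coded (on a 0–4 scale, reversed = 4 − raw):
  item 2: 4 − 0 = 4
  item 5: 3
  item 6: 1
  item 8: 0
Sum = 4 + 3 + 1 + 0 = 8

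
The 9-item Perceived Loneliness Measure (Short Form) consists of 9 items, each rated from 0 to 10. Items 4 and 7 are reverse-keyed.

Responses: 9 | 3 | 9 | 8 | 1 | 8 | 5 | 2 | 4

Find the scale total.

43

Reverse-coded items (reverse-coded value = 10 − response):
  item 4: 10 − 8 = 2
  item 7: 10 − 5 = 5
After reverse-coding: 9, 3, 9, 2, 1, 8, 5, 2, 4
Total = 9 + 3 + 9 + 2 + 1 + 8 + 5 + 2 + 4 = 43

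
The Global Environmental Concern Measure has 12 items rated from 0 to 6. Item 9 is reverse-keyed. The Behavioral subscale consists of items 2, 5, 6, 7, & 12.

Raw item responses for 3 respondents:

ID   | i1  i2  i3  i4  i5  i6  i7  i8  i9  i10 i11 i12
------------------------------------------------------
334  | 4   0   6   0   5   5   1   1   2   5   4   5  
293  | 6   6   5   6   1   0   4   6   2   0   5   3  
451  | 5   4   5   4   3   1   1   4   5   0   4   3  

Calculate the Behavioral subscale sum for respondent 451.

Respondent 451 raw: 5, 4, 5, 4, 3, 1, 1, 4, 5, 0, 4, 3.
Behavioral items: 2, 5, 6, 7, 12.
Reverse-coded (on a 0–6 scale, reversed = 6 − raw):
  item 2: 4
  item 5: 3
  item 6: 1
  item 7: 1
  item 12: 3
Sum = 4 + 3 + 1 + 1 + 3 = 12

12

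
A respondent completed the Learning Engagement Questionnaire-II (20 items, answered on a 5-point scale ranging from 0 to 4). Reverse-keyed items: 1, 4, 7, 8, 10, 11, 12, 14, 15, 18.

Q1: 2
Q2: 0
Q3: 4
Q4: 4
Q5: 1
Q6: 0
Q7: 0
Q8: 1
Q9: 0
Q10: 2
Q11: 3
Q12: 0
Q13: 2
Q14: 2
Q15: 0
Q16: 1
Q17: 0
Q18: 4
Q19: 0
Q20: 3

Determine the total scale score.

Raw sum = 29. Reverse-keyed items: 1, 4, 7, 8, 10, 11, 12, 14, 15, 18; their raw sum = 18.
Each reversal replaces raw with 4 − raw, changing the total by 4 − 2·raw per item.
Total = 29 + 10·4 − 2·18 = 29 + 40 − 36 = 33

33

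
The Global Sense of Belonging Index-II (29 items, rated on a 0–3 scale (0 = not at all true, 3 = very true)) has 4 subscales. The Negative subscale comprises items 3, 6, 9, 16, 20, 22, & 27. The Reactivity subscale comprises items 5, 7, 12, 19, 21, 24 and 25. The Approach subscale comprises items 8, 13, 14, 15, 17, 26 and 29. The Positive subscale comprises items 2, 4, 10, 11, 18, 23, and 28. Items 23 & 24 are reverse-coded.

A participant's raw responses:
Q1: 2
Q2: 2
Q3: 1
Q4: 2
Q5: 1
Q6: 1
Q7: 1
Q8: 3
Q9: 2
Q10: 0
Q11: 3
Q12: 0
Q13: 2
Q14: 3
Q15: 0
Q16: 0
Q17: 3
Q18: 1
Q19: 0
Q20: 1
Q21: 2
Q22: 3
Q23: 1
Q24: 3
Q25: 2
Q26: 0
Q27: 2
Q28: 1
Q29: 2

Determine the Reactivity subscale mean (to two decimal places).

Reactivity items: 5, 7, 12, 19, 21, 24, 25.
Of these, item 24 is reverse-coded; on a 0–3 scale, reversed = 3 − raw.
  item 5: 1
  item 7: 1
  item 12: 0
  item 19: 0
  item 21: 2
  item 24: 3 − 3 = 0
  item 25: 2
Sum = 1 + 1 + 0 + 0 + 2 + 0 + 2 = 6
Mean = 6 / 7 = 0.86

0.86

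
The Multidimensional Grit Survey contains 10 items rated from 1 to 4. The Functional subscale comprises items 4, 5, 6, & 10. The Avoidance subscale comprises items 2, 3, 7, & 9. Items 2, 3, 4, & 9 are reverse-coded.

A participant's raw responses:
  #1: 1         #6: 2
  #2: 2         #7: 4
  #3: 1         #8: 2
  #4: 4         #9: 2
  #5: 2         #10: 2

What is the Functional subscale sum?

Functional items: 4, 5, 6, 10.
Of these, item 4 is reverse-coded; reversed = (1+4) − raw = 5 − raw.
  item 4: 5 − 4 = 1
  item 5: 2
  item 6: 2
  item 10: 2
Sum = 1 + 2 + 2 + 2 = 7

7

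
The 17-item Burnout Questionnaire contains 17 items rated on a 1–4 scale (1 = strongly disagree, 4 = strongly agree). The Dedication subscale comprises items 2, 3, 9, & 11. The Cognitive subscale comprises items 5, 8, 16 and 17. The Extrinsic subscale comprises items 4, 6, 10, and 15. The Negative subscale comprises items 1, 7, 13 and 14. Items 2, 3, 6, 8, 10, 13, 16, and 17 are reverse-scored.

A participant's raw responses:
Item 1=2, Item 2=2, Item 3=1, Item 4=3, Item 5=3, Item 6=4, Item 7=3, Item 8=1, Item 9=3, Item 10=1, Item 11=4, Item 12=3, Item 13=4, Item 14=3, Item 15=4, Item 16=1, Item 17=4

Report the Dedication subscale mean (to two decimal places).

Dedication items: 2, 3, 9, 11.
Of these, items 2 & 3 are reverse-scored; reverse-coded value = 5 − response.
  item 2: 5 − 2 = 3
  item 3: 5 − 1 = 4
  item 9: 3
  item 11: 4
Sum = 3 + 4 + 3 + 4 = 14
Mean = 14 / 4 = 3.50

3.50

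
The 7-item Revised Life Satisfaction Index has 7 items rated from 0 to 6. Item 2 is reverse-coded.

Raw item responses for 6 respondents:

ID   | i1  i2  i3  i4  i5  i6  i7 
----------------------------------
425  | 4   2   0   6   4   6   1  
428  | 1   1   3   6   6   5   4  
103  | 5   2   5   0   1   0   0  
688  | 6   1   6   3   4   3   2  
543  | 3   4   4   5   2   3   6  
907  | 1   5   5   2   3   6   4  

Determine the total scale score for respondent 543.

25

Respondent 543 raw: 3, 4, 4, 5, 2, 3, 6.
Reverse-coded (reverse-coded value = 6 − response):
  item 1: 3
  item 2: 6 − 4 = 2
  item 3: 4
  item 4: 5
  item 5: 2
  item 6: 3
  item 7: 6
Sum = 3 + 2 + 4 + 5 + 2 + 3 + 6 = 25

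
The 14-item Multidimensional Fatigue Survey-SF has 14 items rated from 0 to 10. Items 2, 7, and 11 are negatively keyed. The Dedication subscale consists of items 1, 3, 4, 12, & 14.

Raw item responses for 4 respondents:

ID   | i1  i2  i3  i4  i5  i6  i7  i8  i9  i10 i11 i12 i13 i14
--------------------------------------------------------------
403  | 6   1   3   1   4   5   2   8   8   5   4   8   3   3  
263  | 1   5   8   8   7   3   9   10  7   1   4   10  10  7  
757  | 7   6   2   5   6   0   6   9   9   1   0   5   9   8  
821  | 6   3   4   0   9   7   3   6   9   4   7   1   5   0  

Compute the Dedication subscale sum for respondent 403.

21

Respondent 403 raw: 6, 1, 3, 1, 4, 5, 2, 8, 8, 5, 4, 8, 3, 3.
Dedication items: 1, 3, 4, 12, 14.
Reverse-coded (reversed = (0+10) − raw = 10 − raw):
  item 1: 6
  item 3: 3
  item 4: 1
  item 12: 8
  item 14: 3
Sum = 6 + 3 + 1 + 8 + 3 = 21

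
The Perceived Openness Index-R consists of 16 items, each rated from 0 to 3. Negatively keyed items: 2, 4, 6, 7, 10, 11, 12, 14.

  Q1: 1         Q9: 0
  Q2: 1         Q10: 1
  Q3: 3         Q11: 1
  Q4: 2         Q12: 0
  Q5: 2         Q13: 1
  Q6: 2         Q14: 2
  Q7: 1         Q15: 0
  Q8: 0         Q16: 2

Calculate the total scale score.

23

Raw sum = 19. Negatively keyed items: 2, 4, 6, 7, 10, 11, 12, 14; their raw sum = 10.
Each reversal replaces raw with 3 − raw, changing the total by 3 − 2·raw per item.
Total = 19 + 8·3 − 2·10 = 19 + 24 − 20 = 23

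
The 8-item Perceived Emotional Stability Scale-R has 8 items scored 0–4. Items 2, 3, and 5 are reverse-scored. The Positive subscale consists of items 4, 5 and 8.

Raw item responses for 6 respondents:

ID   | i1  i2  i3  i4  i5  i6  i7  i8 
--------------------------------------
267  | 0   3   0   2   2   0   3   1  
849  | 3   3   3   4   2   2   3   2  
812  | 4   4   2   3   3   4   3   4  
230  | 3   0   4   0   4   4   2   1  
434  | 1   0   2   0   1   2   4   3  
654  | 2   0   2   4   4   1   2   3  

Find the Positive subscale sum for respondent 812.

8

Respondent 812 raw: 4, 4, 2, 3, 3, 4, 3, 4.
Positive items: 4, 5, 8.
Reverse-coded (reversed = (0+4) − raw = 4 − raw):
  item 4: 3
  item 5: 4 − 3 = 1
  item 8: 4
Sum = 3 + 1 + 4 = 8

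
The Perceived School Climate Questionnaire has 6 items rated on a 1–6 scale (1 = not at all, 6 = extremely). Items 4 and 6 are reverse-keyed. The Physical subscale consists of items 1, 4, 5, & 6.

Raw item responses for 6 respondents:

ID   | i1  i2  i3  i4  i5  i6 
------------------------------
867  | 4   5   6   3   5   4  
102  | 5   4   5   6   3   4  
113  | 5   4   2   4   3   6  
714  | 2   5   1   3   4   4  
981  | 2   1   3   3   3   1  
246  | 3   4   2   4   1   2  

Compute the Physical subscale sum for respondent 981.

15

Respondent 981 raw: 2, 1, 3, 3, 3, 1.
Physical items: 1, 4, 5, 6.
Reverse-coded (on a 1–6 scale, reversed = 7 − raw):
  item 1: 2
  item 4: 7 − 3 = 4
  item 5: 3
  item 6: 7 − 1 = 6
Sum = 2 + 4 + 3 + 6 = 15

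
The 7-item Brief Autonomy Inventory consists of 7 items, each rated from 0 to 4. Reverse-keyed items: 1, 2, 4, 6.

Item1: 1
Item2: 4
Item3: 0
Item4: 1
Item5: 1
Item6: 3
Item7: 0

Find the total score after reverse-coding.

8

Raw sum = 10. Reverse-keyed items: 1, 2, 4, 6; their raw sum = 9.
Each reversal replaces raw with 4 − raw, changing the total by 4 − 2·raw per item.
Total = 10 + 4·4 − 2·9 = 10 + 16 − 18 = 8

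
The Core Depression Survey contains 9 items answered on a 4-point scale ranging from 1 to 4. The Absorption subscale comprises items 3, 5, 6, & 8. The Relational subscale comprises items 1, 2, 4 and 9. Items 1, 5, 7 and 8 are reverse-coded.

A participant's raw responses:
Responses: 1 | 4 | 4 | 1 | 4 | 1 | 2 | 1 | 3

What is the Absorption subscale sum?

10

Absorption items: 3, 5, 6, 8.
Of these, items 5 and 8 are reverse-coded; reversed = (1+4) − raw = 5 − raw.
  item 3: 4
  item 5: 5 − 4 = 1
  item 6: 1
  item 8: 5 − 1 = 4
Sum = 4 + 1 + 1 + 4 = 10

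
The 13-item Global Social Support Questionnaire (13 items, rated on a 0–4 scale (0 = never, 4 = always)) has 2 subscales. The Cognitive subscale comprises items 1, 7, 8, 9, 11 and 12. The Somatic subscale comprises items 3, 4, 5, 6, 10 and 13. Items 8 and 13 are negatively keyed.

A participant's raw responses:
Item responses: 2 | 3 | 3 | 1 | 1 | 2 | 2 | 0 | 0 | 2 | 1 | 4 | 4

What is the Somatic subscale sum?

9

Somatic items: 3, 4, 5, 6, 10, 13.
Of these, item 13 is negatively keyed; on a 0–4 scale, reversed = 4 − raw.
  item 3: 3
  item 4: 1
  item 5: 1
  item 6: 2
  item 10: 2
  item 13: 4 − 4 = 0
Sum = 3 + 1 + 1 + 2 + 2 + 0 = 9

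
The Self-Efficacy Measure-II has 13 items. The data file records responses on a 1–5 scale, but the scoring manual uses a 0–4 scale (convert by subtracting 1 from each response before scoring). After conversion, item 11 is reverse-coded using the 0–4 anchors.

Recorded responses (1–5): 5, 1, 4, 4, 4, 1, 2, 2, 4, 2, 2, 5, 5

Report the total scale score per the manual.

Convert to 0–4: 4, 0, 3, 3, 3, 0, 1, 1, 3, 1, 1, 4, 4
Reverse-coded (reverse-coded value = 4 − response):
  item 11: 4 − 1 = 3
Scored: 4, 0, 3, 3, 3, 0, 1, 1, 3, 1, 3, 4, 4
Total = 30

30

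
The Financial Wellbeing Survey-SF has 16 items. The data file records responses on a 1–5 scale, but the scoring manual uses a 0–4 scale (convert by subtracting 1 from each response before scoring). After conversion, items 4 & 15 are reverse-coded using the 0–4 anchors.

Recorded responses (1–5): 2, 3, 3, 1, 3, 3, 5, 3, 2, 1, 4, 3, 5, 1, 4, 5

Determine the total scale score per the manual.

34

Convert to 0–4: 1, 2, 2, 0, 2, 2, 4, 2, 1, 0, 3, 2, 4, 0, 3, 4
Reverse-coded (on a 0–4 scale, reversed = 4 − raw):
  item 4: 4 − 0 = 4
  item 15: 4 − 3 = 1
Scored: 1, 2, 2, 4, 2, 2, 4, 2, 1, 0, 3, 2, 4, 0, 1, 4
Total = 34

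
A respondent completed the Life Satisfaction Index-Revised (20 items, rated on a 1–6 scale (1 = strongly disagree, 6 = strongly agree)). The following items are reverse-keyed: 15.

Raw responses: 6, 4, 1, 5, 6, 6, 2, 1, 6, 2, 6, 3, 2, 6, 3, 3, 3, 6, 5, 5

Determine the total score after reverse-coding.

Reverse-coded items (reverse-coded value = 7 − response):
  item 15: 7 − 3 = 4
Scored items: 6, 4, 1, 5, 6, 6, 2, 1, 6, 2, 6, 3, 2, 6, 4, 3, 3, 6, 5, 5
Total = 6 + 4 + 1 + 5 + 6 + 6 + 2 + 1 + 6 + 2 + 6 + 3 + 2 + 6 + 4 + 3 + 3 + 6 + 5 + 5 = 82

82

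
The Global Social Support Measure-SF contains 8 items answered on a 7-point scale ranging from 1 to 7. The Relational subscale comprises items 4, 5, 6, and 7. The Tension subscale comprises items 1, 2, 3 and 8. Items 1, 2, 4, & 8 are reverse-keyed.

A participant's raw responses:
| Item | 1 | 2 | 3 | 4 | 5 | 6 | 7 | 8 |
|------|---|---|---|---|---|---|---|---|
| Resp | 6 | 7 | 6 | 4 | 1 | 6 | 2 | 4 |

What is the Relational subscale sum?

13

Relational items: 4, 5, 6, 7.
Of these, item 4 is reverse-keyed; reversed = (1+7) − raw = 8 − raw.
  item 4: 8 − 4 = 4
  item 5: 1
  item 6: 6
  item 7: 2
Sum = 4 + 1 + 6 + 2 = 13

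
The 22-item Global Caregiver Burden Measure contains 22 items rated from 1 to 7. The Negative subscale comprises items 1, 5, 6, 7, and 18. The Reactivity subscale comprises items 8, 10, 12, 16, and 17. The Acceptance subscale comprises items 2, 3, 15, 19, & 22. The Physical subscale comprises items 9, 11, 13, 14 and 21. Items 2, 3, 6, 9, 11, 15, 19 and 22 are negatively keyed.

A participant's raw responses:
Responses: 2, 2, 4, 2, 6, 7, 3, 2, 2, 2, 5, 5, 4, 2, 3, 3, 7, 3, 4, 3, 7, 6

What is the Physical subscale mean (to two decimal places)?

Physical items: 9, 11, 13, 14, 21.
Of these, items 9 & 11 are negatively keyed; reversed = (1+7) − raw = 8 − raw.
  item 9: 8 − 2 = 6
  item 11: 8 − 5 = 3
  item 13: 4
  item 14: 2
  item 21: 7
Sum = 6 + 3 + 4 + 2 + 7 = 22
Mean = 22 / 5 = 4.40

4.40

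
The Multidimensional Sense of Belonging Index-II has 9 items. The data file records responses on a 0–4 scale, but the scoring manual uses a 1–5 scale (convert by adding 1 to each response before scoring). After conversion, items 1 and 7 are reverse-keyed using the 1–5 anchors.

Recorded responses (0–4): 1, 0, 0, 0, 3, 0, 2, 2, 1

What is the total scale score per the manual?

20

Convert to 1–5: 2, 1, 1, 1, 4, 1, 3, 3, 2
Reverse-coded (reverse-coded value = 6 − response):
  item 1: 6 − 2 = 4
  item 7: 6 − 3 = 3
Scored: 4, 1, 1, 1, 4, 1, 3, 3, 2
Total = 20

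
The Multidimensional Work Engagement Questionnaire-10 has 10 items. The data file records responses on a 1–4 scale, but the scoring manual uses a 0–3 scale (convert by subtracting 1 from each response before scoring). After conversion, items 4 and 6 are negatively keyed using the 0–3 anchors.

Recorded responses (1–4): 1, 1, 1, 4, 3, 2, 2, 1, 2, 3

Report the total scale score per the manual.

Convert to 0–3: 0, 0, 0, 3, 2, 1, 1, 0, 1, 2
Reverse-coded (reverse-coded value = 3 − response):
  item 4: 3 − 3 = 0
  item 6: 3 − 1 = 2
Scored: 0, 0, 0, 0, 2, 2, 1, 0, 1, 2
Total = 8

8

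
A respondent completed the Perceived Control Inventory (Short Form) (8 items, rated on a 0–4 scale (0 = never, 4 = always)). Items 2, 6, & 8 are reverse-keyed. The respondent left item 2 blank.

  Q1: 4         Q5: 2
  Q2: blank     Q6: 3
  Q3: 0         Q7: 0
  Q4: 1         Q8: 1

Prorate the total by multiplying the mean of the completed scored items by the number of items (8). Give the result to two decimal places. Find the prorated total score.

12.57

Reverse-coded (reverse-coded value = 4 − response):
  item 6: 4 − 3 = 1
  item 8: 4 − 1 = 3
Completed scored items (7 of 8): 4, 0, 1, 2, 1, 0, 3; sum = 11.
Person mean = 11 / 7 ≈ 1.5714
Prorated total = (11 / 7) × 8 = 12.57 (to 2 dp)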